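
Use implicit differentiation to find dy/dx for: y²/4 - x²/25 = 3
Take d/dx of both sides. Since y is implicitly a function of x, the chain rule attaches a y' = dy/dx factor whenever we differentiate through y.

Set F(x, y) = (left side) − (right side), so the curve is F = 0. Differentiating each term of F:
  d/dx[-x^2/25] = -2x/25
  d/dx[y^2/4] = y·y'/2
  d/dx[-3] = 0

Collecting, the y'-free part is the partial derivative in x and the y' coefficient is the partial derivative in y:
  ∂F/∂x = -2x/25
  ∂F/∂y = y/2

so d/dx[F(x, y(x))] = ∂F/∂x + (∂F/∂y)·y' = 0. Rearranging,
  dy/dx = -(∂F/∂x)/(∂F/∂y) = -(-2x/25)/(y/2) = 4x/(25y)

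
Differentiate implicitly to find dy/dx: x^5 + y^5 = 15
Take d/dx of both sides. Since y is implicitly a function of x, the chain rule attaches a y' = dy/dx factor whenever we differentiate through y.

Set F(x, y) = (left side) − (right side), so the curve is F = 0. Differentiating each term of F:
  d/dx[x^5] = 5x^4
  d/dx[y^5] = 5y^4·y'
  d/dx[-15] = 0

Collecting, the y'-free part is the partial derivative in x and the y' coefficient is the partial derivative in y:
  ∂F/∂x = 5x^4
  ∂F/∂y = 5y^4

so d/dx[F(x, y(x))] = ∂F/∂x + (∂F/∂y)·y' = 0. Rearranging,
  dy/dx = -(∂F/∂x)/(∂F/∂y) = -(5x^4)/(5y^4) = -x^4/y^4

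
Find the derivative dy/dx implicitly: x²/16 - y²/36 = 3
Differentiate the relation implicitly: treat y = y(x) and apply the chain rule, so every y-derivative picks up a y' = dy/dx factor.

With everything moved to the left-hand side, differentiate term by term:
  d/dx[x^2/16] = x/8
  d/dx[-y^2/36] = -y·y'/18
  d/dx[-3] = 0

Separating the contributions that come from x directly and those that come through y:
  without y':      x/8
  multiplying y':  -y/18

so (x/8) + (-y/18)·y' = 0, and therefore
  dy/dx = -(x/8)/(-y/18) = 9x/(4y)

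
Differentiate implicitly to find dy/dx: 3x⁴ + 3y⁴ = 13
Take d/dx of both sides. Since y is implicitly a function of x, the chain rule attaches a y' = dy/dx factor whenever we differentiate through y.

Set F(x, y) = (left side) − (right side), so the curve is F = 0. Differentiating each term of F:
  d/dx[3x^4] = 12x^3
  d/dx[3y^4] = 12y^3·y'
  d/dx[-13] = 0

Collecting, the y'-free part is the partial derivative in x and the y' coefficient is the partial derivative in y:
  ∂F/∂x = 12x^3
  ∂F/∂y = 12y^3

so d/dx[F(x, y(x))] = ∂F/∂x + (∂F/∂y)·y' = 0. Rearranging,
  dy/dx = -(∂F/∂x)/(∂F/∂y) = -(12x^3)/(12y^3) = -x^3/y^3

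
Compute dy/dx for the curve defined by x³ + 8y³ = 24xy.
Apply d/dx to both sides, remembering that y depends on x. Each occurrence of y therefore brings in a y' = dy/dx via the chain rule.

With F(x, y) equal to the left-hand side minus the right, differentiate F term by term:
  d/dx[x^3] = 3x^2
  d/dx[-24xy] = -24x·y' - 24y
  d/dx[8y^3] = 24y^2·y'
Adding these up, d/dx[F] = 0 becomes
  (3x^2 - 24y) + (-24x + 24y^2)·y' = 0,
so isolating y',
  dy/dx = -(3x^2 - 24y)/(-24x + 24y^2) = (x^2/8 - y)/(x - y^2)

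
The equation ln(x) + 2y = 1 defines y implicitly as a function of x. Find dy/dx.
Apply d/dx to both sides, remembering that y depends on x. Each occurrence of y therefore brings in a y' = dy/dx via the chain rule.

With F(x, y) equal to the left-hand side minus the right, differentiate F term by term:
  d/dx[2y] = 2·y'
  d/dx[ln(x)] = 1/x
  d/dx[-1] = 0
Adding these up, d/dx[F] = 0 becomes
  (1/x) + (2)·y' = 0,
so isolating y',
  dy/dx = -(1/x)/(2) = -1/(2x)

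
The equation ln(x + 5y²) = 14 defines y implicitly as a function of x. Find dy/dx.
Take d/dx of both sides. Since y is implicitly a function of x, the chain rule attaches a y' = dy/dx factor whenever we differentiate through y.

Set F(x, y) = (left side) − (right side), so the curve is F = 0. Differentiating each term of F:
  d/dx[ln(x + 5y^2)] = (10y·y' + 1)/(x + 5y^2)
  d/dx[-14] = 0

Collecting, the y'-free part is the partial derivative in x and the y' coefficient is the partial derivative in y:
  ∂F/∂x = 1/(x + 5y^2)
  ∂F/∂y = 10y/(x + 5y^2)

so d/dx[F(x, y(x))] = ∂F/∂x + (∂F/∂y)·y' = 0. Rearranging,
  dy/dx = -(∂F/∂x)/(∂F/∂y) = -(1/(x + 5y^2))/(10y/(x + 5y^2)) = -1/(10y)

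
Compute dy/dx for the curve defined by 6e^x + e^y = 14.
Differentiate both sides with respect to x, treating y as y(x). By the chain rule, any term containing y contributes a factor of y' = dy/dx when we differentiate it.

Move every term to one side and write the relation as F(x, y) = 0. Term by term,
  d/dx[6e^(x)] = 6e^(x)
  d/dx[e^(y)] = y'·e^(y)
  d/dx[-14] = 0

The pieces without y' make up ∂F/∂x and the coefficient of y' is ∂F/∂y:
  ∂F/∂x = 6e^(x),
  ∂F/∂y = e^(y).

Since d/dx[F] = ∂F/∂x + (∂F/∂y)·y' = 0, solve for y':
  (∂F/∂y)·y' = -∂F/∂x
  dy/dx = -(∂F/∂x)/(∂F/∂y) = -(6e^(x))/(e^(y)) = -6e^(x - y)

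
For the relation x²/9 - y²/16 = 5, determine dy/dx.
Differentiate the relation implicitly: treat y = y(x) and apply the chain rule, so every y-derivative picks up a y' = dy/dx factor.

With everything moved to the left-hand side, differentiate term by term:
  d/dx[x^2/9] = 2x/9
  d/dx[-y^2/16] = -y·y'/8
  d/dx[-5] = 0

Separating the contributions that come from x directly and those that come through y:
  without y':      2x/9
  multiplying y':  -y/8

so (2x/9) + (-y/8)·y' = 0, and therefore
  dy/dx = -(2x/9)/(-y/8) = 16x/(9y)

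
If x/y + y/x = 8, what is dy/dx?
Take d/dx of both sides. Since y is implicitly a function of x, the chain rule attaches a y' = dy/dx factor whenever we differentiate through y.

Set F(x, y) = (left side) − (right side), so the curve is F = 0. Differentiating each term of F:
  d/dx[x/y] = -x·y'/y^2 + 1/y
  d/dx[y/x] = y'/x - y/x^2
  d/dx[-8] = 0

Collecting, the y'-free part is the partial derivative in x and the y' coefficient is the partial derivative in y:
  ∂F/∂x = 1/y - y/x^2
  ∂F/∂y = -x/y^2 + 1/x

so d/dx[F(x, y(x))] = ∂F/∂x + (∂F/∂y)·y' = 0. Rearranging,
  dy/dx = -(∂F/∂x)/(∂F/∂y) = -(1/y - y/x^2)/(-x/y^2 + 1/x)
        = -((x - y)(x + y)/(x^2y))/(-(x - y)(x + y)/(xy^2)) = y/x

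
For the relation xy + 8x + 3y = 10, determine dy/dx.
Differentiate both sides with respect to x, treating y as y(x). By the chain rule, any term containing y contributes a factor of y' = dy/dx when we differentiate it.

Move every term to one side and write the relation as F(x, y) = 0. Term by term,
  d/dx[xy] = x·y' + y
  d/dx[8x] = 8
  d/dx[3y] = 3·y'
  d/dx[-10] = 0

The pieces without y' make up ∂F/∂x and the coefficient of y' is ∂F/∂y:
  ∂F/∂x = y + 8,
  ∂F/∂y = x + 3.

Since d/dx[F] = ∂F/∂x + (∂F/∂y)·y' = 0, solve for y':
  (∂F/∂y)·y' = -∂F/∂x
  dy/dx = -(∂F/∂x)/(∂F/∂y) = -(y + 8)/(x + 3) = (-y - 8)/(x + 3)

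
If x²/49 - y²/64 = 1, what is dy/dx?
Take d/dx of both sides. Since y is implicitly a function of x, the chain rule attaches a y' = dy/dx factor whenever we differentiate through y.

Set F(x, y) = (left side) − (right side), so the curve is F = 0. Differentiating each term of F:
  d/dx[x^2/49] = 2x/49
  d/dx[-y^2/64] = -y·y'/32
  d/dx[-1] = 0

Collecting, the y'-free part is the partial derivative in x and the y' coefficient is the partial derivative in y:
  ∂F/∂x = 2x/49
  ∂F/∂y = -y/32

so d/dx[F(x, y(x))] = ∂F/∂x + (∂F/∂y)·y' = 0. Rearranging,
  dy/dx = -(∂F/∂x)/(∂F/∂y) = -(2x/49)/(-y/32) = 64x/(49y)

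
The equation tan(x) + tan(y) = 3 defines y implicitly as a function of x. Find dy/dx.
Differentiate both sides with respect to x, treating y as y(x). By the chain rule, any term containing y contributes a factor of y' = dy/dx when we differentiate it.

Move every term to one side and write the relation as F(x, y) = 0. Term by term,
  d/dx[tan(x)] = tan(x)^2 + 1
  d/dx[tan(y)] = y'(tan(y)^2 + 1)
  d/dx[-3] = 0

The pieces without y' make up ∂F/∂x and the coefficient of y' is ∂F/∂y:
  ∂F/∂x = tan(x)^2 + 1,
  ∂F/∂y = tan(y)^2 + 1.

Since d/dx[F] = ∂F/∂x + (∂F/∂y)·y' = 0, solve for y':
  (∂F/∂y)·y' = -∂F/∂x
  dy/dx = -(∂F/∂x)/(∂F/∂y) = -(tan(x)^2 + 1)/(tan(y)^2 + 1) = -cos(y)^2/cos(x)^2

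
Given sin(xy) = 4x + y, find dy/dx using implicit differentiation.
Differentiate both sides with respect to x, treating y as y(x). By the chain rule, any term containing y contributes a factor of y' = dy/dx when we differentiate it.

Move every term to one side and write the relation as F(x, y) = 0. Term by term,
  d/dx[-4x] = -4
  d/dx[-y] = -y'
  d/dx[sin(xy)] = (x·y' + y)·cos(xy)

The pieces without y' make up ∂F/∂x and the coefficient of y' is ∂F/∂y:
  ∂F/∂x = y·cos(xy) - 4,
  ∂F/∂y = x·cos(xy) - 1.

Since d/dx[F] = ∂F/∂x + (∂F/∂y)·y' = 0, solve for y':
  (∂F/∂y)·y' = -∂F/∂x
  dy/dx = -(∂F/∂x)/(∂F/∂y) = -(y·cos(xy) - 4)/(x·cos(xy) - 1) = (-y·cos(xy) + 4)/(x·cos(xy) - 1)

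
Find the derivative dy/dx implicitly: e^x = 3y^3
Take d/dx of both sides. Since y is implicitly a function of x, the chain rule attaches a y' = dy/dx factor whenever we differentiate through y.

Set F(x, y) = (left side) − (right side), so the curve is F = 0. Differentiating each term of F:
  d/dx[-3y^3] = -9y^2·y'
  d/dx[e^(x)] = e^(x)

Collecting, the y'-free part is the partial derivative in x and the y' coefficient is the partial derivative in y:
  ∂F/∂x = e^(x)
  ∂F/∂y = -9y^2

so d/dx[F(x, y(x))] = ∂F/∂x + (∂F/∂y)·y' = 0. Rearranging,
  dy/dx = -(∂F/∂x)/(∂F/∂y) = -(e^(x))/(-9y^2) = e^(x)/(9y^2)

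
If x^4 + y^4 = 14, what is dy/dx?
Differentiate both sides with respect to x, treating y as y(x). By the chain rule, any term containing y contributes a factor of y' = dy/dx when we differentiate it.

Move every term to one side and write the relation as F(x, y) = 0. Term by term,
  d/dx[x^4] = 4x^3
  d/dx[y^4] = 4y^3·y'
  d/dx[-14] = 0

The pieces without y' make up ∂F/∂x and the coefficient of y' is ∂F/∂y:
  ∂F/∂x = 4x^3,
  ∂F/∂y = 4y^3.

Since d/dx[F] = ∂F/∂x + (∂F/∂y)·y' = 0, solve for y':
  (∂F/∂y)·y' = -∂F/∂x
  dy/dx = -(∂F/∂x)/(∂F/∂y) = -(4x^3)/(4y^3) = -x^3/y^3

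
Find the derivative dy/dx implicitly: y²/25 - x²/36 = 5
Differentiate both sides with respect to x, treating y as y(x). By the chain rule, any term containing y contributes a factor of y' = dy/dx when we differentiate it.

Move every term to one side and write the relation as F(x, y) = 0. Term by term,
  d/dx[-x^2/36] = -x/18
  d/dx[y^2/25] = 2y·y'/25
  d/dx[-5] = 0

The pieces without y' make up ∂F/∂x and the coefficient of y' is ∂F/∂y:
  ∂F/∂x = -x/18,
  ∂F/∂y = 2y/25.

Since d/dx[F] = ∂F/∂x + (∂F/∂y)·y' = 0, solve for y':
  (∂F/∂y)·y' = -∂F/∂x
  dy/dx = -(∂F/∂x)/(∂F/∂y) = -(-x/18)/(2y/25) = 25x/(36y)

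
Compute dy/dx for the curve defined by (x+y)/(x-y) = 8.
Differentiate both sides with respect to x, treating y as y(x). By the chain rule, any term containing y contributes a factor of y' = dy/dx when we differentiate it.

Move every term to one side and write the relation as F(x, y) = 0. Term by term,
  d/dx[(x + y)/(x - y)] = (y' + 1)/(x - y) + (x + y)(y' - 1)/(x - y)^2
  d/dx[-8] = 0

The pieces without y' make up ∂F/∂x and the coefficient of y' is ∂F/∂y:
  ∂F/∂x = 1/(x - y) - (x + y)/(x - y)^2,
  ∂F/∂y = 1/(x - y) + (x + y)/(x - y)^2.

Since d/dx[F] = ∂F/∂x + (∂F/∂y)·y' = 0, solve for y':
  (∂F/∂y)·y' = -∂F/∂x
  dy/dx = -(∂F/∂x)/(∂F/∂y) = -(1/(x - y) - (x + y)/(x - y)^2)/(1/(x - y) + (x + y)/(x - y)^2)
        = -(-2y/(x - y)^2)/(2x/(x - y)^2) = y/x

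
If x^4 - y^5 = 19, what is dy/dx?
Differentiate both sides with respect to x, treating y as y(x). By the chain rule, any term containing y contributes a factor of y' = dy/dx when we differentiate it.

Move every term to one side and write the relation as F(x, y) = 0. Term by term,
  d/dx[x^4] = 4x^3
  d/dx[-y^5] = -5y^4·y'
  d/dx[-19] = 0

The pieces without y' make up ∂F/∂x and the coefficient of y' is ∂F/∂y:
  ∂F/∂x = 4x^3,
  ∂F/∂y = -5y^4.

Since d/dx[F] = ∂F/∂x + (∂F/∂y)·y' = 0, solve for y':
  (∂F/∂y)·y' = -∂F/∂x
  dy/dx = -(∂F/∂x)/(∂F/∂y) = -(4x^3)/(-5y^4) = 4x^3/(5y^4)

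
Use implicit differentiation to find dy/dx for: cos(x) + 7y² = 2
Apply d/dx to both sides, remembering that y depends on x. Each occurrence of y therefore brings in a y' = dy/dx via the chain rule.

With F(x, y) equal to the left-hand side minus the right, differentiate F term by term:
  d/dx[7y^2] = 14y·y'
  d/dx[cos(x)] = -sin(x)
  d/dx[-2] = 0
Adding these up, d/dx[F] = 0 becomes
  (-sin(x)) + (14y)·y' = 0,
so isolating y',
  dy/dx = -(-sin(x))/(14y) = sin(x)/(14y)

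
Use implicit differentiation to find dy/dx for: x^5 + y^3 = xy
Differentiate the relation implicitly: treat y = y(x) and apply the chain rule, so every y-derivative picks up a y' = dy/dx factor.

With everything moved to the left-hand side, differentiate term by term:
  d/dx[x^5] = 5x^4
  d/dx[-xy] = -x·y' - y
  d/dx[y^3] = 3y^2·y'

Separating the contributions that come from x directly and those that come through y:
  without y':      5x^4 - y
  multiplying y':  -x + 3y^2

so (5x^4 - y) + (-x + 3y^2)·y' = 0, and therefore
  dy/dx = -(5x^4 - y)/(-x + 3y^2) = (5x^4 - y)/(x - 3y^2)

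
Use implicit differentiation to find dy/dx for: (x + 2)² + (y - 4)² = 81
Apply d/dx to both sides, remembering that y depends on x. Each occurrence of y therefore brings in a y' = dy/dx via the chain rule.

With F(x, y) equal to the left-hand side minus the right, differentiate F term by term:
  d/dx[(x + 2)^2] = 2x + 4
  d/dx[(y - 4)^2] = 2·y'(y - 4)
  d/dx[-81] = 0
Adding these up, d/dx[F] = 0 becomes
  (2x + 4) + (2y - 8)·y' = 0,
so isolating y',
  dy/dx = -(2x + 4)/(2y - 8) = (-x - 2)/(y - 4)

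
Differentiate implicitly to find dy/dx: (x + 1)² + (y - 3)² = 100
Take d/dx of both sides. Since y is implicitly a function of x, the chain rule attaches a y' = dy/dx factor whenever we differentiate through y.

Set F(x, y) = (left side) − (right side), so the curve is F = 0. Differentiating each term of F:
  d/dx[(x + 1)^2] = 2x + 2
  d/dx[(y - 3)^2] = 2·y'(y - 3)
  d/dx[-100] = 0

Collecting, the y'-free part is the partial derivative in x and the y' coefficient is the partial derivative in y:
  ∂F/∂x = 2x + 2
  ∂F/∂y = 2y - 6

so d/dx[F(x, y(x))] = ∂F/∂x + (∂F/∂y)·y' = 0. Rearranging,
  dy/dx = -(∂F/∂x)/(∂F/∂y) = -(2x + 2)/(2y - 6) = (-x - 1)/(y - 3)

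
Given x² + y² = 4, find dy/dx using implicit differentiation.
Apply d/dx to both sides, remembering that y depends on x. Each occurrence of y therefore brings in a y' = dy/dx via the chain rule.

With F(x, y) equal to the left-hand side minus the right, differentiate F term by term:
  d/dx[x^2] = 2x
  d/dx[y^2] = 2y·y'
  d/dx[-4] = 0
Adding these up, d/dx[F] = 0 becomes
  (2x) + (2y)·y' = 0,
so isolating y',
  dy/dx = -(2x)/(2y) = -x/y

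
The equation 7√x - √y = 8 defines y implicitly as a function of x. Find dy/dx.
Take d/dx of both sides. Since y is implicitly a function of x, the chain rule attaches a y' = dy/dx factor whenever we differentiate through y.

Set F(x, y) = (left side) − (right side), so the curve is F = 0. Differentiating each term of F:
  d/dx[7√(x)] = 7/(2√(x))
  d/dx[-√(y)] = -y'/(2√(y))
  d/dx[-8] = 0

Collecting, the y'-free part is the partial derivative in x and the y' coefficient is the partial derivative in y:
  ∂F/∂x = 7/(2√(x))
  ∂F/∂y = -1/(2√(y))

so d/dx[F(x, y(x))] = ∂F/∂x + (∂F/∂y)·y' = 0. Rearranging,
  dy/dx = -(∂F/∂x)/(∂F/∂y) = -(7/(2√(x)))/(-1/(2√(y))) = 7√(y)/√(x)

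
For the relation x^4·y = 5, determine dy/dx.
Take d/dx of both sides. Since y is implicitly a function of x, the chain rule attaches a y' = dy/dx factor whenever we differentiate through y.

Set F(x, y) = (left side) − (right side), so the curve is F = 0. Differentiating each term of F:
  d/dx[x^4y] = x^4·y' + 4x^3y
  d/dx[-5] = 0

Collecting, the y'-free part is the partial derivative in x and the y' coefficient is the partial derivative in y:
  ∂F/∂x = 4x^3y
  ∂F/∂y = x^4

so d/dx[F(x, y(x))] = ∂F/∂x + (∂F/∂y)·y' = 0. Rearranging,
  dy/dx = -(∂F/∂x)/(∂F/∂y) = -(4x^3y)/(x^4) = -4y/x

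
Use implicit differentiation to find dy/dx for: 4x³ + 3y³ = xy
Differentiate the relation implicitly: treat y = y(x) and apply the chain rule, so every y-derivative picks up a y' = dy/dx factor.

With everything moved to the left-hand side, differentiate term by term:
  d/dx[4x^3] = 12x^2
  d/dx[-xy] = -x·y' - y
  d/dx[3y^3] = 9y^2·y'

Separating the contributions that come from x directly and those that come through y:
  without y':      12x^2 - y
  multiplying y':  -x + 9y^2

so (12x^2 - y) + (-x + 9y^2)·y' = 0, and therefore
  dy/dx = -(12x^2 - y)/(-x + 9y^2) = (12x^2 - y)/(x - 9y^2)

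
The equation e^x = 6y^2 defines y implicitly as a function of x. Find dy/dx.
Differentiate the relation implicitly: treat y = y(x) and apply the chain rule, so every y-derivative picks up a y' = dy/dx factor.

With everything moved to the left-hand side, differentiate term by term:
  d/dx[-6y^2] = -12y·y'
  d/dx[e^(x)] = e^(x)

Separating the contributions that come from x directly and those that come through y:
  without y':      e^(x)
  multiplying y':  -12y

so (e^(x)) + (-12y)·y' = 0, and therefore
  dy/dx = -(e^(x))/(-12y) = e^(x)/(12y)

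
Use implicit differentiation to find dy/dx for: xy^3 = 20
Apply d/dx to both sides, remembering that y depends on x. Each occurrence of y therefore brings in a y' = dy/dx via the chain rule.

With F(x, y) equal to the left-hand side minus the right, differentiate F term by term:
  d/dx[xy^3] = 3xy^2·y' + y^3
  d/dx[-20] = 0
Adding these up, d/dx[F] = 0 becomes
  (y^3) + (3xy^2)·y' = 0,
so isolating y',
  dy/dx = -(y^3)/(3xy^2) = -y/(3x)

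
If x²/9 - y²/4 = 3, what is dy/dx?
Take d/dx of both sides. Since y is implicitly a function of x, the chain rule attaches a y' = dy/dx factor whenever we differentiate through y.

Set F(x, y) = (left side) − (right side), so the curve is F = 0. Differentiating each term of F:
  d/dx[x^2/9] = 2x/9
  d/dx[-y^2/4] = -y·y'/2
  d/dx[-3] = 0

Collecting, the y'-free part is the partial derivative in x and the y' coefficient is the partial derivative in y:
  ∂F/∂x = 2x/9
  ∂F/∂y = -y/2

so d/dx[F(x, y(x))] = ∂F/∂x + (∂F/∂y)·y' = 0. Rearranging,
  dy/dx = -(∂F/∂x)/(∂F/∂y) = -(2x/9)/(-y/2) = 4x/(9y)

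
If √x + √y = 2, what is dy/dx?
Differentiate the relation implicitly: treat y = y(x) and apply the chain rule, so every y-derivative picks up a y' = dy/dx factor.

With everything moved to the left-hand side, differentiate term by term:
  d/dx[√(x)] = 1/(2√(x))
  d/dx[√(y)] = y'/(2√(y))
  d/dx[-2] = 0

Separating the contributions that come from x directly and those that come through y:
  without y':      1/(2√(x))
  multiplying y':  1/(2√(y))

so (1/(2√(x))) + (1/(2√(y)))·y' = 0, and therefore
  dy/dx = -(1/(2√(x)))/(1/(2√(y))) = -√(y)/√(x)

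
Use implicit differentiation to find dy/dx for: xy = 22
Differentiate both sides with respect to x, treating y as y(x). By the chain rule, any term containing y contributes a factor of y' = dy/dx when we differentiate it.

Move every term to one side and write the relation as F(x, y) = 0. Term by term,
  d/dx[xy] = x·y' + y
  d/dx[-22] = 0

The pieces without y' make up ∂F/∂x and the coefficient of y' is ∂F/∂y:
  ∂F/∂x = y,
  ∂F/∂y = x.

Since d/dx[F] = ∂F/∂x + (∂F/∂y)·y' = 0, solve for y':
  (∂F/∂y)·y' = -∂F/∂x
  dy/dx = -(∂F/∂x)/(∂F/∂y) = -(y)/(x) = -y/x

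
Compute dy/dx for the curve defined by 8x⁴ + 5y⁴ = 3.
Differentiate both sides with respect to x, treating y as y(x). By the chain rule, any term containing y contributes a factor of y' = dy/dx when we differentiate it.

Move every term to one side and write the relation as F(x, y) = 0. Term by term,
  d/dx[8x^4] = 32x^3
  d/dx[5y^4] = 20y^3·y'
  d/dx[-3] = 0

The pieces without y' make up ∂F/∂x and the coefficient of y' is ∂F/∂y:
  ∂F/∂x = 32x^3,
  ∂F/∂y = 20y^3.

Since d/dx[F] = ∂F/∂x + (∂F/∂y)·y' = 0, solve for y':
  (∂F/∂y)·y' = -∂F/∂x
  dy/dx = -(∂F/∂x)/(∂F/∂y) = -(32x^3)/(20y^3) = -8x^3/(5y^3)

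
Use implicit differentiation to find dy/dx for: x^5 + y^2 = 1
Apply d/dx to both sides, remembering that y depends on x. Each occurrence of y therefore brings in a y' = dy/dx via the chain rule.

With F(x, y) equal to the left-hand side minus the right, differentiate F term by term:
  d/dx[x^5] = 5x^4
  d/dx[y^2] = 2y·y'
  d/dx[-1] = 0
Adding these up, d/dx[F] = 0 becomes
  (5x^4) + (2y)·y' = 0,
so isolating y',
  dy/dx = -(5x^4)/(2y) = -5x^4/(2y)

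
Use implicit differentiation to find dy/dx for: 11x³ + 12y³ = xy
Differentiate the relation implicitly: treat y = y(x) and apply the chain rule, so every y-derivative picks up a y' = dy/dx factor.

With everything moved to the left-hand side, differentiate term by term:
  d/dx[11x^3] = 33x^2
  d/dx[-xy] = -x·y' - y
  d/dx[12y^3] = 36y^2·y'

Separating the contributions that come from x directly and those that come through y:
  without y':      33x^2 - y
  multiplying y':  -x + 36y^2

so (33x^2 - y) + (-x + 36y^2)·y' = 0, and therefore
  dy/dx = -(33x^2 - y)/(-x + 36y^2) = (33x^2 - y)/(x - 36y^2)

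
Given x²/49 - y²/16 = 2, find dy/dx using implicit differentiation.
Differentiate the relation implicitly: treat y = y(x) and apply the chain rule, so every y-derivative picks up a y' = dy/dx factor.

With everything moved to the left-hand side, differentiate term by term:
  d/dx[x^2/49] = 2x/49
  d/dx[-y^2/16] = -y·y'/8
  d/dx[-2] = 0

Separating the contributions that come from x directly and those that come through y:
  without y':      2x/49
  multiplying y':  -y/8

so (2x/49) + (-y/8)·y' = 0, and therefore
  dy/dx = -(2x/49)/(-y/8) = 16x/(49y)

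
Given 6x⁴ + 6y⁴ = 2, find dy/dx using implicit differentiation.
Differentiate the relation implicitly: treat y = y(x) and apply the chain rule, so every y-derivative picks up a y' = dy/dx factor.

With everything moved to the left-hand side, differentiate term by term:
  d/dx[6x^4] = 24x^3
  d/dx[6y^4] = 24y^3·y'
  d/dx[-2] = 0

Separating the contributions that come from x directly and those that come through y:
  without y':      24x^3
  multiplying y':  24y^3

so (24x^3) + (24y^3)·y' = 0, and therefore
  dy/dx = -(24x^3)/(24y^3) = -x^3/y^3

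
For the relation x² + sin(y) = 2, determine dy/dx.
Differentiate the relation implicitly: treat y = y(x) and apply the chain rule, so every y-derivative picks up a y' = dy/dx factor.

With everything moved to the left-hand side, differentiate term by term:
  d/dx[x^2] = 2x
  d/dx[sin(y)] = y'·cos(y)
  d/dx[-2] = 0

Separating the contributions that come from x directly and those that come through y:
  without y':      2x
  multiplying y':  cos(y)

so (2x) + (cos(y))·y' = 0, and therefore
  dy/dx = -(2x)/(cos(y)) = -2x/cos(y)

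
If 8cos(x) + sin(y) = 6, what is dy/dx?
Differentiate the relation implicitly: treat y = y(x) and apply the chain rule, so every y-derivative picks up a y' = dy/dx factor.

With everything moved to the left-hand side, differentiate term by term:
  d/dx[sin(y)] = y'·cos(y)
  d/dx[8cos(x)] = -8sin(x)
  d/dx[-6] = 0

Separating the contributions that come from x directly and those that come through y:
  without y':      -8sin(x)
  multiplying y':  cos(y)

so (-8sin(x)) + (cos(y))·y' = 0, and therefore
  dy/dx = -(-8sin(x))/(cos(y)) = 8sin(x)/cos(y)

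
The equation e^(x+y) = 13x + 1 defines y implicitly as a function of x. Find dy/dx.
Differentiate the relation implicitly: treat y = y(x) and apply the chain rule, so every y-derivative picks up a y' = dy/dx factor.

With everything moved to the left-hand side, differentiate term by term:
  d/dx[-13x] = -13
  d/dx[e^(x + y)] = (y' + 1)·e^(x + y)
  d/dx[-1] = 0

Separating the contributions that come from x directly and those that come through y:
  without y':      e^(x + y) - 13
  multiplying y':  e^(x + y)

so (e^(x + y) - 13) + (e^(x + y))·y' = 0, and therefore
  dy/dx = -(e^(x + y) - 13)/(e^(x + y)) = 13e^(-x - y) - 1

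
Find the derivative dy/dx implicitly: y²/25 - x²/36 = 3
Apply d/dx to both sides, remembering that y depends on x. Each occurrence of y therefore brings in a y' = dy/dx via the chain rule.

With F(x, y) equal to the left-hand side minus the right, differentiate F term by term:
  d/dx[-x^2/36] = -x/18
  d/dx[y^2/25] = 2y·y'/25
  d/dx[-3] = 0
Adding these up, d/dx[F] = 0 becomes
  (-x/18) + (2y/25)·y' = 0,
so isolating y',
  dy/dx = -(-x/18)/(2y/25) = 25x/(36y)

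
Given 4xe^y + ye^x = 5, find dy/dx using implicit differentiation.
Differentiate the relation implicitly: treat y = y(x) and apply the chain rule, so every y-derivative picks up a y' = dy/dx factor.

With everything moved to the left-hand side, differentiate term by term:
  d/dx[4x·e^(y)] = 4x·y'·e^(y) + 4e^(y)
  d/dx[y·e^(x)] = y·e^(x) + y'·e^(x)
  d/dx[-5] = 0

Separating the contributions that come from x directly and those that come through y:
  without y':      y·e^(x) + 4e^(y)
  multiplying y':  4x·e^(y) + e^(x)

so (y·e^(x) + 4e^(y)) + (4x·e^(y) + e^(x))·y' = 0, and therefore
  dy/dx = -(y·e^(x) + 4e^(y))/(4x·e^(y) + e^(x)) = (-y·e^(x) - 4e^(y))/(4x·e^(y) + e^(x))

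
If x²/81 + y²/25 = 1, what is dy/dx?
Apply d/dx to both sides, remembering that y depends on x. Each occurrence of y therefore brings in a y' = dy/dx via the chain rule.

With F(x, y) equal to the left-hand side minus the right, differentiate F term by term:
  d/dx[x^2/81] = 2x/81
  d/dx[y^2/25] = 2y·y'/25
  d/dx[-1] = 0
Adding these up, d/dx[F] = 0 becomes
  (2x/81) + (2y/25)·y' = 0,
so isolating y',
  dy/dx = -(2x/81)/(2y/25) = -25x/(81y)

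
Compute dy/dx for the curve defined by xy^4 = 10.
Take d/dx of both sides. Since y is implicitly a function of x, the chain rule attaches a y' = dy/dx factor whenever we differentiate through y.

Set F(x, y) = (left side) − (right side), so the curve is F = 0. Differentiating each term of F:
  d/dx[xy^4] = 4xy^3·y' + y^4
  d/dx[-10] = 0

Collecting, the y'-free part is the partial derivative in x and the y' coefficient is the partial derivative in y:
  ∂F/∂x = y^4
  ∂F/∂y = 4xy^3

so d/dx[F(x, y(x))] = ∂F/∂x + (∂F/∂y)·y' = 0. Rearranging,
  dy/dx = -(∂F/∂x)/(∂F/∂y) = -(y^4)/(4xy^3) = -y/(4x)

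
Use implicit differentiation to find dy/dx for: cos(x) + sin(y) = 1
Take d/dx of both sides. Since y is implicitly a function of x, the chain rule attaches a y' = dy/dx factor whenever we differentiate through y.

Set F(x, y) = (left side) − (right side), so the curve is F = 0. Differentiating each term of F:
  d/dx[sin(y)] = y'·cos(y)
  d/dx[cos(x)] = -sin(x)
  d/dx[-1] = 0

Collecting, the y'-free part is the partial derivative in x and the y' coefficient is the partial derivative in y:
  ∂F/∂x = -sin(x)
  ∂F/∂y = cos(y)

so d/dx[F(x, y(x))] = ∂F/∂x + (∂F/∂y)·y' = 0. Rearranging,
  dy/dx = -(∂F/∂x)/(∂F/∂y) = -(-sin(x))/(cos(y)) = sin(x)/cos(y)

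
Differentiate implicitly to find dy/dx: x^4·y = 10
Differentiate the relation implicitly: treat y = y(x) and apply the chain rule, so every y-derivative picks up a y' = dy/dx factor.

With everything moved to the left-hand side, differentiate term by term:
  d/dx[x^4y] = x^4·y' + 4x^3y
  d/dx[-10] = 0

Separating the contributions that come from x directly and those that come through y:
  without y':      4x^3y
  multiplying y':  x^4

so (4x^3y) + (x^4)·y' = 0, and therefore
  dy/dx = -(4x^3y)/(x^4) = -4y/x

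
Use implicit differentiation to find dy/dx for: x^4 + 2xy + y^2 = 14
Apply d/dx to both sides, remembering that y depends on x. Each occurrence of y therefore brings in a y' = dy/dx via the chain rule.

With F(x, y) equal to the left-hand side minus the right, differentiate F term by term:
  d/dx[x^4] = 4x^3
  d/dx[2xy] = 2x·y' + 2y
  d/dx[y^2] = 2y·y'
  d/dx[-14] = 0
Adding these up, d/dx[F] = 0 becomes
  (4x^3 + 2y) + (2x + 2y)·y' = 0,
so isolating y',
  dy/dx = -(4x^3 + 2y)/(2x + 2y) = (-2x^3 - y)/(x + y)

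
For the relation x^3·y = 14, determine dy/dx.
Differentiate both sides with respect to x, treating y as y(x). By the chain rule, any term containing y contributes a factor of y' = dy/dx when we differentiate it.

Move every term to one side and write the relation as F(x, y) = 0. Term by term,
  d/dx[x^3y] = x^3·y' + 3x^2y
  d/dx[-14] = 0

The pieces without y' make up ∂F/∂x and the coefficient of y' is ∂F/∂y:
  ∂F/∂x = 3x^2y,
  ∂F/∂y = x^3.

Since d/dx[F] = ∂F/∂x + (∂F/∂y)·y' = 0, solve for y':
  (∂F/∂y)·y' = -∂F/∂x
  dy/dx = -(∂F/∂x)/(∂F/∂y) = -(3x^2y)/(x^3) = -3y/x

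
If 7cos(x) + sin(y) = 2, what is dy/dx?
Differentiate the relation implicitly: treat y = y(x) and apply the chain rule, so every y-derivative picks up a y' = dy/dx factor.

With everything moved to the left-hand side, differentiate term by term:
  d/dx[sin(y)] = y'·cos(y)
  d/dx[7cos(x)] = -7sin(x)
  d/dx[-2] = 0

Separating the contributions that come from x directly and those that come through y:
  without y':      -7sin(x)
  multiplying y':  cos(y)

so (-7sin(x)) + (cos(y))·y' = 0, and therefore
  dy/dx = -(-7sin(x))/(cos(y)) = 7sin(x)/cos(y)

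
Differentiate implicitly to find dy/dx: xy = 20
Apply d/dx to both sides, remembering that y depends on x. Each occurrence of y therefore brings in a y' = dy/dx via the chain rule.

With F(x, y) equal to the left-hand side minus the right, differentiate F term by term:
  d/dx[xy] = x·y' + y
  d/dx[-20] = 0
Adding these up, d/dx[F] = 0 becomes
  (y) + (x)·y' = 0,
so isolating y',
  dy/dx = -(y)/(x) = -y/x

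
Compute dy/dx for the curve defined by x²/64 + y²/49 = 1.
Take d/dx of both sides. Since y is implicitly a function of x, the chain rule attaches a y' = dy/dx factor whenever we differentiate through y.

Set F(x, y) = (left side) − (right side), so the curve is F = 0. Differentiating each term of F:
  d/dx[x^2/64] = x/32
  d/dx[y^2/49] = 2y·y'/49
  d/dx[-1] = 0

Collecting, the y'-free part is the partial derivative in x and the y' coefficient is the partial derivative in y:
  ∂F/∂x = x/32
  ∂F/∂y = 2y/49

so d/dx[F(x, y(x))] = ∂F/∂x + (∂F/∂y)·y' = 0. Rearranging,
  dy/dx = -(∂F/∂x)/(∂F/∂y) = -(x/32)/(2y/49) = -49x/(64y)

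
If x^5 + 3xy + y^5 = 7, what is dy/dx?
Differentiate both sides with respect to x, treating y as y(x). By the chain rule, any term containing y contributes a factor of y' = dy/dx when we differentiate it.

Move every term to one side and write the relation as F(x, y) = 0. Term by term,
  d/dx[x^5] = 5x^4
  d/dx[3xy] = 3x·y' + 3y
  d/dx[y^5] = 5y^4·y'
  d/dx[-7] = 0

The pieces without y' make up ∂F/∂x and the coefficient of y' is ∂F/∂y:
  ∂F/∂x = 5x^4 + 3y,
  ∂F/∂y = 3x + 5y^4.

Since d/dx[F] = ∂F/∂x + (∂F/∂y)·y' = 0, solve for y':
  (∂F/∂y)·y' = -∂F/∂x
  dy/dx = -(∂F/∂x)/(∂F/∂y) = -(5x^4 + 3y)/(3x + 5y^4) = (-5x^4 - 3y)/(3x + 5y^4)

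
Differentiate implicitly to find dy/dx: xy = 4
Differentiate both sides with respect to x, treating y as y(x). By the chain rule, any term containing y contributes a factor of y' = dy/dx when we differentiate it.

Move every term to one side and write the relation as F(x, y) = 0. Term by term,
  d/dx[xy] = x·y' + y
  d/dx[-4] = 0

The pieces without y' make up ∂F/∂x and the coefficient of y' is ∂F/∂y:
  ∂F/∂x = y,
  ∂F/∂y = x.

Since d/dx[F] = ∂F/∂x + (∂F/∂y)·y' = 0, solve for y':
  (∂F/∂y)·y' = -∂F/∂x
  dy/dx = -(∂F/∂x)/(∂F/∂y) = -(y)/(x) = -y/x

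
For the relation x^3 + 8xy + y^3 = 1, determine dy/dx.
Differentiate both sides with respect to x, treating y as y(x). By the chain rule, any term containing y contributes a factor of y' = dy/dx when we differentiate it.

Move every term to one side and write the relation as F(x, y) = 0. Term by term,
  d/dx[x^3] = 3x^2
  d/dx[8xy] = 8x·y' + 8y
  d/dx[y^3] = 3y^2·y'
  d/dx[-1] = 0

The pieces without y' make up ∂F/∂x and the coefficient of y' is ∂F/∂y:
  ∂F/∂x = 3x^2 + 8y,
  ∂F/∂y = 8x + 3y^2.

Since d/dx[F] = ∂F/∂x + (∂F/∂y)·y' = 0, solve for y':
  (∂F/∂y)·y' = -∂F/∂x
  dy/dx = -(∂F/∂x)/(∂F/∂y) = -(3x^2 + 8y)/(8x + 3y^2) = (-3x^2 - 8y)/(8x + 3y^2)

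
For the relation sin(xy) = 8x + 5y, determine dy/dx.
Differentiate the relation implicitly: treat y = y(x) and apply the chain rule, so every y-derivative picks up a y' = dy/dx factor.

With everything moved to the left-hand side, differentiate term by term:
  d/dx[-8x] = -8
  d/dx[-5y] = -5·y'
  d/dx[sin(xy)] = (x·y' + y)·cos(xy)

Separating the contributions that come from x directly and those that come through y:
  without y':      y·cos(xy) - 8
  multiplying y':  x·cos(xy) - 5

so (y·cos(xy) - 8) + (x·cos(xy) - 5)·y' = 0, and therefore
  dy/dx = -(y·cos(xy) - 8)/(x·cos(xy) - 5) = (-y·cos(xy) + 8)/(x·cos(xy) - 5)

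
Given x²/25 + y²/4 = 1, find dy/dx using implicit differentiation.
Differentiate the relation implicitly: treat y = y(x) and apply the chain rule, so every y-derivative picks up a y' = dy/dx factor.

With everything moved to the left-hand side, differentiate term by term:
  d/dx[x^2/25] = 2x/25
  d/dx[y^2/4] = y·y'/2
  d/dx[-1] = 0

Separating the contributions that come from x directly and those that come through y:
  without y':      2x/25
  multiplying y':  y/2

so (2x/25) + (y/2)·y' = 0, and therefore
  dy/dx = -(2x/25)/(y/2) = -4x/(25y)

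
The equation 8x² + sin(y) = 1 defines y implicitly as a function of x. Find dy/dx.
Take d/dx of both sides. Since y is implicitly a function of x, the chain rule attaches a y' = dy/dx factor whenever we differentiate through y.

Set F(x, y) = (left side) − (right side), so the curve is F = 0. Differentiating each term of F:
  d/dx[8x^2] = 16x
  d/dx[sin(y)] = y'·cos(y)
  d/dx[-1] = 0

Collecting, the y'-free part is the partial derivative in x and the y' coefficient is the partial derivative in y:
  ∂F/∂x = 16x
  ∂F/∂y = cos(y)

so d/dx[F(x, y(x))] = ∂F/∂x + (∂F/∂y)·y' = 0. Rearranging,
  dy/dx = -(∂F/∂x)/(∂F/∂y) = -(16x)/(cos(y)) = -16x/cos(y)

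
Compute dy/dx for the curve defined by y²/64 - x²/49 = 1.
Differentiate both sides with respect to x, treating y as y(x). By the chain rule, any term containing y contributes a factor of y' = dy/dx when we differentiate it.

Move every term to one side and write the relation as F(x, y) = 0. Term by term,
  d/dx[-x^2/49] = -2x/49
  d/dx[y^2/64] = y·y'/32
  d/dx[-1] = 0

The pieces without y' make up ∂F/∂x and the coefficient of y' is ∂F/∂y:
  ∂F/∂x = -2x/49,
  ∂F/∂y = y/32.

Since d/dx[F] = ∂F/∂x + (∂F/∂y)·y' = 0, solve for y':
  (∂F/∂y)·y' = -∂F/∂x
  dy/dx = -(∂F/∂x)/(∂F/∂y) = -(-2x/49)/(y/32) = 64x/(49y)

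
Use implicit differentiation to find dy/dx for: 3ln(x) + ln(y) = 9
Apply d/dx to both sides, remembering that y depends on x. Each occurrence of y therefore brings in a y' = dy/dx via the chain rule.

With F(x, y) equal to the left-hand side minus the right, differentiate F term by term:
  d/dx[3ln(x)] = 3/x
  d/dx[ln(y)] = y'/y
  d/dx[-9] = 0
Adding these up, d/dx[F] = 0 becomes
  (3/x) + (1/y)·y' = 0,
so isolating y',
  dy/dx = -(3/x)/(1/y) = -3y/x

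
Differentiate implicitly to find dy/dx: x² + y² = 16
Apply d/dx to both sides, remembering that y depends on x. Each occurrence of y therefore brings in a y' = dy/dx via the chain rule.

With F(x, y) equal to the left-hand side minus the right, differentiate F term by term:
  d/dx[x^2] = 2x
  d/dx[y^2] = 2y·y'
  d/dx[-16] = 0
Adding these up, d/dx[F] = 0 becomes
  (2x) + (2y)·y' = 0,
so isolating y',
  dy/dx = -(2x)/(2y) = -x/y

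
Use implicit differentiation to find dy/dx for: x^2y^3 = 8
Take d/dx of both sides. Since y is implicitly a function of x, the chain rule attaches a y' = dy/dx factor whenever we differentiate through y.

Set F(x, y) = (left side) − (right side), so the curve is F = 0. Differentiating each term of F:
  d/dx[x^2y^3] = 3x^2y^2·y' + 2xy^3
  d/dx[-8] = 0

Collecting, the y'-free part is the partial derivative in x and the y' coefficient is the partial derivative in y:
  ∂F/∂x = 2xy^3
  ∂F/∂y = 3x^2y^2

so d/dx[F(x, y(x))] = ∂F/∂x + (∂F/∂y)·y' = 0. Rearranging,
  dy/dx = -(∂F/∂x)/(∂F/∂y) = -(2xy^3)/(3x^2y^2) = -2y/(3x)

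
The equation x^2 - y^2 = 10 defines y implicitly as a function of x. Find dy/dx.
Apply d/dx to both sides, remembering that y depends on x. Each occurrence of y therefore brings in a y' = dy/dx via the chain rule.

With F(x, y) equal to the left-hand side minus the right, differentiate F term by term:
  d/dx[x^2] = 2x
  d/dx[-y^2] = -2y·y'
  d/dx[-10] = 0
Adding these up, d/dx[F] = 0 becomes
  (2x) + (-2y)·y' = 0,
so isolating y',
  dy/dx = -(2x)/(-2y) = x/y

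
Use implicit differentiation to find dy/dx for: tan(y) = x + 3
Apply d/dx to both sides, remembering that y depends on x. Each occurrence of y therefore brings in a y' = dy/dx via the chain rule.

With F(x, y) equal to the left-hand side minus the right, differentiate F term by term:
  d/dx[-x] = -1
  d/dx[tan(y)] = y'(tan(y)^2 + 1)
  d/dx[-3] = 0
Adding these up, d/dx[F] = 0 becomes
  (-1) + (tan(y)^2 + 1)·y' = 0,
so isolating y',
  dy/dx = -(-1)/(tan(y)^2 + 1) = cos(y)^2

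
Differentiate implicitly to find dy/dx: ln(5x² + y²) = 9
Differentiate the relation implicitly: treat y = y(x) and apply the chain rule, so every y-derivative picks up a y' = dy/dx factor.

With everything moved to the left-hand side, differentiate term by term:
  d/dx[ln(5x^2 + y^2)] = (10x + 2y·y')/(5x^2 + y^2)
  d/dx[-9] = 0

Separating the contributions that come from x directly and those that come through y:
  without y':      10x/(5x^2 + y^2)
  multiplying y':  2y/(5x^2 + y^2)

so (10x/(5x^2 + y^2)) + (2y/(5x^2 + y^2))·y' = 0, and therefore
  dy/dx = -(10x/(5x^2 + y^2))/(2y/(5x^2 + y^2)) = -5x/y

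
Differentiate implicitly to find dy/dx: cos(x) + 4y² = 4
Take d/dx of both sides. Since y is implicitly a function of x, the chain rule attaches a y' = dy/dx factor whenever we differentiate through y.

Set F(x, y) = (left side) − (right side), so the curve is F = 0. Differentiating each term of F:
  d/dx[4y^2] = 8y·y'
  d/dx[cos(x)] = -sin(x)
  d/dx[-4] = 0

Collecting, the y'-free part is the partial derivative in x and the y' coefficient is the partial derivative in y:
  ∂F/∂x = -sin(x)
  ∂F/∂y = 8y

so d/dx[F(x, y(x))] = ∂F/∂x + (∂F/∂y)·y' = 0. Rearranging,
  dy/dx = -(∂F/∂x)/(∂F/∂y) = -(-sin(x))/(8y) = sin(x)/(8y)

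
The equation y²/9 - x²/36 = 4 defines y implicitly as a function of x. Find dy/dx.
Take d/dx of both sides. Since y is implicitly a function of x, the chain rule attaches a y' = dy/dx factor whenever we differentiate through y.

Set F(x, y) = (left side) − (right side), so the curve is F = 0. Differentiating each term of F:
  d/dx[-x^2/36] = -x/18
  d/dx[y^2/9] = 2y·y'/9
  d/dx[-4] = 0

Collecting, the y'-free part is the partial derivative in x and the y' coefficient is the partial derivative in y:
  ∂F/∂x = -x/18
  ∂F/∂y = 2y/9

so d/dx[F(x, y(x))] = ∂F/∂x + (∂F/∂y)·y' = 0. Rearranging,
  dy/dx = -(∂F/∂x)/(∂F/∂y) = -(-x/18)/(2y/9) = x/(4y)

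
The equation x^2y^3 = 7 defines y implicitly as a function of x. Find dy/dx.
Differentiate the relation implicitly: treat y = y(x) and apply the chain rule, so every y-derivative picks up a y' = dy/dx factor.

With everything moved to the left-hand side, differentiate term by term:
  d/dx[x^2y^3] = 3x^2y^2·y' + 2xy^3
  d/dx[-7] = 0

Separating the contributions that come from x directly and those that come through y:
  without y':      2xy^3
  multiplying y':  3x^2y^2

so (2xy^3) + (3x^2y^2)·y' = 0, and therefore
  dy/dx = -(2xy^3)/(3x^2y^2) = -2y/(3x)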